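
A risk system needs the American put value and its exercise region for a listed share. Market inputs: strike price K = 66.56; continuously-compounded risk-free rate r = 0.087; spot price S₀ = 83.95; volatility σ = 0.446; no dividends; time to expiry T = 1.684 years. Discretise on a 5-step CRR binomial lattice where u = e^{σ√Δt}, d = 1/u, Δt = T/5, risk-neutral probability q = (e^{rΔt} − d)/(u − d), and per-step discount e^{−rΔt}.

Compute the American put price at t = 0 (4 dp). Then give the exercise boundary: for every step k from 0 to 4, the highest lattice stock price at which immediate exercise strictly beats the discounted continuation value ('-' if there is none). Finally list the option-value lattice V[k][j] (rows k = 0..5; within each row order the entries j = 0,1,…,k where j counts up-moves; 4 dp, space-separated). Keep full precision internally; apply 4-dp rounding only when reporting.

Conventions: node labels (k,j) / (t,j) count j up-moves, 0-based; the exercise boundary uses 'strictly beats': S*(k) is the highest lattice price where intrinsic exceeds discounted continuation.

Δt=0.33680  u=1.29542  d=0.77195  q=0.49245  discount=0.97112
step 5 (expiry): payoffs max(K−S,0) = 43.5472 27.9419 1.7547 0.0000 0.0000 0.0000
step 4: (k=4,j=0): S=29.8113, K−S=36.7487, hold=34.8267 ⇒ V=36.7487 exercise | (k=4,j=1): S=50.0266, K−S=16.5334, hold=14.6114 ⇒ V=16.5334 exercise | (k=4,j=2): S=83.9500, K−S=0.0000, hold=0.8649 ⇒ V=0.8649 continue | (k=4,j=3): S=140.8772, K−S=0.0000, hold=0.0000 ⇒ V=0.0000 continue | (k=4,j=4): S=236.4073, K−S=0.0000, hold=0.0000 ⇒ V=0.0000 continue  boundary S*=50.0266
step 3: (k=3,j=0): S=38.6181, K−S=27.9419, hold=26.0199 ⇒ V=27.9419 exercise | (k=3,j=1): S=64.8053, K−S=1.7547, hold=8.5628 ⇒ V=8.5628 continue | (k=3,j=2): S=108.7504, K−S=0.0000, hold=0.4263 ⇒ V=0.4263 continue | (k=3,j=3): S=182.4950, K−S=0.0000, hold=0.0000 ⇒ V=0.0000 continue  boundary S*=38.6181
step 2: (k=2,j=0): S=50.0266, K−S=16.5334, hold=17.8673 ⇒ V=17.8673 continue | (k=2,j=1): S=83.9500, K−S=0.0000, hold=4.4244 ⇒ V=4.4244 continue | (k=2,j=2): S=140.8772, K−S=0.0000, hold=0.2101 ⇒ V=0.2101 continue  boundary S*=-
step 1: (k=1,j=0): S=64.8053, K−S=1.7547, hold=10.9225 ⇒ V=10.9225 continue | (k=1,j=1): S=108.7504, K−S=0.0000, hold=2.2812 ⇒ V=2.2812 continue  boundary S*=-
step 0: (k=0,j=0): S=83.9500, K−S=0.0000, hold=6.4745 ⇒ V=6.4745 continue  boundary S*=-

price = 6.4745
boundary = - - - 38.6181 50.0266
tree:
6.4745
10.9225 2.2812
17.8673 4.4244 0.2101
27.9419 8.5628 0.4263 0.0000
36.7487 16.5334 0.8649 0.0000 0.0000
43.5472 27.9419 1.7547 0.0000 0.0000 0.0000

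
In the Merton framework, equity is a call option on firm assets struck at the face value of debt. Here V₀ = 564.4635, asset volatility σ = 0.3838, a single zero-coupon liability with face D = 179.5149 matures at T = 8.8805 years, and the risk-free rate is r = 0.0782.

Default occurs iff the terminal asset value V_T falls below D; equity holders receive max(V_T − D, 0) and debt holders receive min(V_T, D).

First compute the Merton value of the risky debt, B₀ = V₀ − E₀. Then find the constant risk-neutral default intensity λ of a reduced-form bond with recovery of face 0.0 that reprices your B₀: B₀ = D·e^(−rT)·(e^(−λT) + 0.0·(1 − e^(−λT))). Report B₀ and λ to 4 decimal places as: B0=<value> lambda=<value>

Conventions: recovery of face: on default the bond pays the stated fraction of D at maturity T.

Work the structural quantities from V₀ = 564.4635 against face 179.5149:
d₁ = [ln(V₀/D) + (r + σ²/2)T] / (σ√T)
   = [ln(564.4635/179.5149) + (0.0782 + 0.5·0.3838²)·8.8805] / (0.3838·√8.8805)
   = [1.145618 + 1.348515] / 1.143730 = 2.180699
d₂ = d₁ − σ√T = 2.180699 − 1.143730 = 1.036969
N(d₁) = 0.985397,  N(d₂) = 0.850125,  e^(−rT) = 0.499346
E₀ = V₀·N(d₁) − D·e^(−rT)·N(d₂)
   = 564.4635·0.985397 − 179.5149·0.499346·0.850125 = 480.015434
B₀ = V₀ − E₀ = 564.4635 − 480.015434 = 84.448066
e^(−λT) = (B₀·e^(rT)/D − 0)/(1 − 0) = (84.4481·2.002618/179.5149 − 0)/1 = 0.94207917
λ = −ln(0.94207917)/8.8805 = 0.006719

B0=84.4481 lambda=0.0067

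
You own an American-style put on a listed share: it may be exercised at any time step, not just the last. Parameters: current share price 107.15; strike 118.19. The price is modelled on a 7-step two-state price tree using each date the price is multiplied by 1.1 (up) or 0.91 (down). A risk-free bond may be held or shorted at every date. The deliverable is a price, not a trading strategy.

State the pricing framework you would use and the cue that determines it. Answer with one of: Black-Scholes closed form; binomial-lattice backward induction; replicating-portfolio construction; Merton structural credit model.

Key observation: early exercise of the strike-118.19 put must be checked at each of the 7 dates (spot 107.15), which forces a node-by-node comparison of intrinsic and continuation value backward from expiry.

framework: binomial-lattice backward induction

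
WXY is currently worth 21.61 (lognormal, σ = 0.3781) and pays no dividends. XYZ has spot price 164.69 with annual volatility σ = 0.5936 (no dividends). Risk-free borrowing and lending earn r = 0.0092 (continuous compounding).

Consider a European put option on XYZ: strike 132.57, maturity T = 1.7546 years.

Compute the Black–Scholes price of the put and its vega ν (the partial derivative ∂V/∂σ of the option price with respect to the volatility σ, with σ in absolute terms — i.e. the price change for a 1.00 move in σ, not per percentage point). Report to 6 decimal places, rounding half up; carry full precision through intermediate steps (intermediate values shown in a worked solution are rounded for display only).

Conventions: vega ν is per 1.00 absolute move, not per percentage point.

σ√T = 0.5936·√1.7546 = 0.786290
d₁ = (ln(S/K) + (r+σ²/2)T) / (σ√T) = (ln(164.69/132.57) + (0.0092+0.5936²/2)·1.7546) / 0.786290 = (0.216954 + 0.325269) / 0.786290 = 0.689596
d₂ = d₁ − σ√T = 0.689596 − 0.786290 = -0.096694
e^{−rT} = 0.983987
N(−d₁) = 0.245224,  N(−d₂) = 0.538515
Put price V = K·e^{−rT}·N(−d₂) − S·N(−d₁) = 70.247827 − 40.385963 = 29.861864
φ(d₁) = (1/√(2π))·e^{−d₁²/2} = 0.314519
ν = S·φ(d₁)·√T = 68.612553

price = 29.861864
ν = 68.612553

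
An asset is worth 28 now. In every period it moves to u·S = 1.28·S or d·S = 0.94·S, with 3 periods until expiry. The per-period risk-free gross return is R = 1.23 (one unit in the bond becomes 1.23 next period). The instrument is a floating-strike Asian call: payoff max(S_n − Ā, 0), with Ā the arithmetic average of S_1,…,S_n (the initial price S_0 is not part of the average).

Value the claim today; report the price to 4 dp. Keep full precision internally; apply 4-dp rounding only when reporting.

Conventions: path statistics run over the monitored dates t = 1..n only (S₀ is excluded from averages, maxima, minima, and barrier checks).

Under the martingale measure an up-move has probability p* = 0.8529; value the claim as the probability-weighted average of per-path payoffs, discounted 3 periods at R = 1.23.
Enumerate all 2^3 = 8 price paths (U = up ×1.28, D = down ×0.94); each path with k up-moves has probability p*^k·(1−p*)^(3−k).
DDD: Ā=24.7724, payoff=0.0000, prob=0.003180
UDD: Ā=33.7326, payoff=0.0000, prob=0.018446
DUD: Ā=30.5593, payoff=1.1089, prob=0.018446
UUD: Ā=41.6126, payoff=1.5101, prob=0.106987
DDU: Ā=27.5763, payoff=4.0919, prob=0.018446
UDU: Ā=37.5508, payoff=5.5719, prob=0.106987
DUU: Ā=34.3774, payoff=8.7453, prob=0.106987
UUU: Ā=46.8118, payoff=11.9084, prob=0.620522
Price = Σ prob·payoff / R^3 = 9.178685 / 1.860867 = 4.9325

price = 4.9325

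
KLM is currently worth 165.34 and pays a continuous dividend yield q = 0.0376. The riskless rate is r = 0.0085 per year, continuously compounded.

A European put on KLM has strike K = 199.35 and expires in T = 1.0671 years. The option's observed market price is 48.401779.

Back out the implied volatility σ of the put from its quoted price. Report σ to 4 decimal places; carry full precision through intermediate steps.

sigma = 0.3338

At σ = 0.3338 the Black–Scholes value reproduces the quote:
σ√T = 0.3338·√1.0671 = 0.344817
d₁ = (ln(S/K) + (r−q+σ²/2)T) / (σ√T) = (ln(165.34/199.35) + (0.0085−0.0376+0.3338²/2)·1.0671) / 0.344817 = (-0.187058 + 0.028397) / 0.344817 = -0.460132
d₂ = d₁ − σ√T = -0.460132 − 0.344817 = -0.804949
e^{−rT} = 0.990971
e^{−qT} = 0.960671
N(−d₁) = 0.677289,  N(−d₂) = 0.789575
V = K·e^{−rT}·N(−d₂) − S·e^{−qT}·N(−d₁) = 155.980618 − 107.578839 = 48.401779 (equal to the quote); since ∂V/∂σ > 0 for all σ, the implied volatility is unique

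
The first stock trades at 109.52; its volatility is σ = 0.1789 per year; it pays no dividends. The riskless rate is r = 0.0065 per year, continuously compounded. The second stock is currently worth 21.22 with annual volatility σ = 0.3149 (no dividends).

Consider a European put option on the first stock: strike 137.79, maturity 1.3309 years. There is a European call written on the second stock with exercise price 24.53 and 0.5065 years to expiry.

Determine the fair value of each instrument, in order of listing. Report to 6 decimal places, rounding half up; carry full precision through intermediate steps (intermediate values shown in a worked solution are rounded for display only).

[the first stock put K=137.79]
σ√T = 0.1789·√1.3309 = 0.206387
d₁ = (ln(S/K) + (r+σ²/2)T) / (σ√T) = (ln(109.52/137.79) + (0.0065+0.1789²/2)·1.3309) / 0.206387 = (-0.229624 + 0.029949) / 0.206387 = -0.967476
d₂ = d₁ − σ√T = -0.967476 − 0.206387 = -1.173864
e^{−rT} = 0.991386
N(−d₁) = 0.833347,  N(−d₂) = 0.879775
price = K·e^{−rT}·N(−d₂) − S·N(−d₁) = 120.180056 − 91.268168 = 28.911888
[the second stock call K=24.53]
σ√T = 0.3149·√0.5065 = 0.224111
d₁ = (ln(S/K) + (r+σ²/2)T) / (σ√T) = (ln(21.22/24.53) + (0.0065+0.3149²/2)·0.5065) / 0.224111 = (-0.144953 + 0.028405) / 0.224111 = -0.520045
d₂ = d₁ − σ√T = -0.520045 − 0.224111 = -0.744156
e^{−rT} = 0.996713
N(d₁) = 0.301516,  N(d₂) = 0.228391
price = S·N(d₁) − K·e^{−rT}·N(d₂) = 6.398168 − 5.584018 = 0.814151

price(the first stock put K=137.79) = 28.911888
price(the second stock call K=24.53) = 0.814151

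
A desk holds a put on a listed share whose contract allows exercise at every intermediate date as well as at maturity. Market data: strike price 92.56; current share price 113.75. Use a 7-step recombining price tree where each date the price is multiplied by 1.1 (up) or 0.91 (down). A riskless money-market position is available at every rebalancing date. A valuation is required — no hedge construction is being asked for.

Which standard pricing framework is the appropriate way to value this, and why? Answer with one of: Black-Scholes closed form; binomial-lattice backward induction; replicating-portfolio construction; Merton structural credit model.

Key observation: the exercise right at every one of the 7 steps is what matters: each node needs max(92.56 − S, continuation), which only the stepwise tree valuation starting from spot 113.75 delivers.

framework: binomial-lattice backward induction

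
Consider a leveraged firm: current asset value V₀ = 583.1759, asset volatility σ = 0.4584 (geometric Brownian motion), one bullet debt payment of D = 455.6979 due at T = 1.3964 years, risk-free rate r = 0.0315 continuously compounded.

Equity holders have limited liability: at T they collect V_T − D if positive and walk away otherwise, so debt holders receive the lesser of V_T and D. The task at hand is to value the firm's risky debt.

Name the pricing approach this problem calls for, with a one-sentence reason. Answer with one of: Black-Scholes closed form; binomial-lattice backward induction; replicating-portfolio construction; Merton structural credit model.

Key observation: assets follow a GBM and default happens iff V_T < 455.6979; valuing claims on that split (equity as a call, risky debt as the residual) is the structural model's definition.

framework: Merton structural credit model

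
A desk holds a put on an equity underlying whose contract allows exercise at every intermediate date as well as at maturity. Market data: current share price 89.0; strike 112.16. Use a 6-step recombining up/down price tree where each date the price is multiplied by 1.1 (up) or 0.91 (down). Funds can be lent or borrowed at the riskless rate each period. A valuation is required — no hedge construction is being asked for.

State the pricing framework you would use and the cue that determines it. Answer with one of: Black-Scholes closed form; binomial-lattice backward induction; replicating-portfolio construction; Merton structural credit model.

Key observation: early exercise of the strike-112.16 put must be checked at each of the 6 dates (spot 89), which forces a node-by-node comparison of intrinsic and continuation value backward from expiry.

framework: binomial-lattice backward induction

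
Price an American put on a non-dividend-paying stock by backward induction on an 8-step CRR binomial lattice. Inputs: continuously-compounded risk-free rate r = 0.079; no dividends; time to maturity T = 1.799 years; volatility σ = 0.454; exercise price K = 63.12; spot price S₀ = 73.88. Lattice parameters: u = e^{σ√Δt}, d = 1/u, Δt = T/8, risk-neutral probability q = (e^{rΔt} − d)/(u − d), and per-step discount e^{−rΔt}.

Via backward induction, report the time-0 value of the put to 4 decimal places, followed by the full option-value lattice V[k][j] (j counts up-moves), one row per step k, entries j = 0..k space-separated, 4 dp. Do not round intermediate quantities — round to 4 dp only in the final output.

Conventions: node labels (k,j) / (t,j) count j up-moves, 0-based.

Δt=0.22487  u=1.24022  d=0.80631  q=0.48769  discount=0.98239
step 8 (expiry): payoffs max(K−S,0) = 49.9214 42.8185 31.8932 15.0884 0.0000 0.0000 0.0000 0.0000 0.0000
k=7: (k=7,j=0): S=16.3692, K−S=46.7508, hold=45.6393 ⇒ V=46.7508 exercise | (k=7,j=1): S=25.1784, K−S=37.9416, hold=36.8302 ⇒ V=37.9416 exercise | (k=7,j=2): S=38.7282, K−S=24.3918, hold=23.2804 ⇒ V=24.3918 exercise | (k=7,j=3): S=59.5699, K−S=3.5501, hold=7.5938 ⇒ V=7.5938 continue | (k=7,j=4): S=91.6277, K−S=0.0000, hold=0.0000 ⇒ V=0.0000 continue | (k=7,j=5): S=140.9374, K−S=0.0000, hold=0.0000 ⇒ V=0.0000 continue | (k=7,j=6): S=216.7834, K−S=0.0000, hold=0.0000 ⇒ V=0.0000 continue | (k=7,j=7): S=333.4461, K−S=0.0000, hold=0.0000 ⇒ V=0.0000 continue
k=6: (k=6,j=0): S=20.3015, K−S=42.8185, hold=41.7071 ⇒ V=42.8185 exercise | (k=6,j=1): S=31.2268, K−S=31.8932, hold=30.7818 ⇒ V=31.8932 exercise | (k=6,j=2): S=48.0316, K−S=15.0884, hold=15.9143 ⇒ V=15.9143 continue | (k=6,j=3): S=73.8800, K−S=0.0000, hold=3.8219 ⇒ V=3.8219 continue | (k=6,j=4): S=113.6388, K−S=0.0000, hold=0.0000 ⇒ V=0.0000 continue | (k=6,j=5): S=174.7938, K−S=0.0000, hold=0.0000 ⇒ V=0.0000 continue | (k=6,j=6): S=268.8597, K−S=0.0000, hold=0.0000 ⇒ V=0.0000 continue
k=5: (k=5,j=0): S=25.1784, K−S=37.9416, hold=36.8302 ⇒ V=37.9416 exercise | (k=5,j=1): S=38.7282, K−S=24.3918, hold=23.6761 ⇒ V=24.3918 exercise | (k=5,j=2): S=59.5699, K−S=3.5501, hold=9.8405 ⇒ V=9.8405 continue | (k=5,j=3): S=91.6277, K−S=0.0000, hold=1.9235 ⇒ V=1.9235 continue | (k=5,j=4): S=140.9374, K−S=0.0000, hold=0.0000 ⇒ V=0.0000 continue | (k=5,j=5): S=216.7834, K−S=0.0000, hold=0.0000 ⇒ V=0.0000 continue
k=4: (k=4,j=0): S=31.2268, K−S=31.8932, hold=30.7818 ⇒ V=31.8932 exercise | (k=4,j=1): S=48.0316, K−S=15.0884, hold=16.9907 ⇒ V=16.9907 continue | (k=4,j=2): S=73.8800, K−S=0.0000, hold=5.8742 ⇒ V=5.8742 continue | (k=4,j=3): S=113.6388, K−S=0.0000, hold=0.9681 ⇒ V=0.9681 continue | (k=4,j=4): S=174.7938, K−S=0.0000, hold=0.0000 ⇒ V=0.0000 continue
k=3: (k=3,j=0): S=38.7282, K−S=24.3918, hold=24.1918 ⇒ V=24.3918 exercise | (k=3,j=1): S=59.5699, K−S=3.5501, hold=11.3656 ⇒ V=11.3656 continue | (k=3,j=2): S=91.6277, K−S=0.0000, hold=3.4202 ⇒ V=3.4202 continue | (k=3,j=3): S=140.9374, K−S=0.0000, hold=0.4872 ⇒ V=0.4872 continue
k=2: (k=2,j=0): S=48.0316, K−S=15.0884, hold=17.7214 ⇒ V=17.7214 continue | (k=2,j=1): S=73.8800, K−S=0.0000, hold=7.3588 ⇒ V=7.3588 continue | (k=2,j=2): S=113.6388, K−S=0.0000, hold=1.9548 ⇒ V=1.9548 continue
k=1: (k=1,j=0): S=59.5699, K−S=3.5501, hold=12.4446 ⇒ V=12.4446 continue | (k=1,j=1): S=91.6277, K−S=0.0000, hold=4.6401 ⇒ V=4.6401 continue
k=0: (k=0,j=0): S=73.8800, K−S=0.0000, hold=8.4863 ⇒ V=8.4863 continue

price = 8.4863
tree:
8.4863
12.4446 4.6401
17.7214 7.3588 1.9548
24.3918 11.3656 3.4202 0.4872
31.8932 16.9907 5.8742 0.9681 0.0000
37.9416 24.3918 9.8405 1.9235 0.0000 0.0000
42.8185 31.8932 15.9143 3.8219 0.0000 0.0000 0.0000
46.7508 37.9416 24.3918 7.5938 0.0000 0.0000 0.0000 0.0000
49.9214 42.8185 31.8932 15.0884 0.0000 0.0000 0.0000 0.0000 0.0000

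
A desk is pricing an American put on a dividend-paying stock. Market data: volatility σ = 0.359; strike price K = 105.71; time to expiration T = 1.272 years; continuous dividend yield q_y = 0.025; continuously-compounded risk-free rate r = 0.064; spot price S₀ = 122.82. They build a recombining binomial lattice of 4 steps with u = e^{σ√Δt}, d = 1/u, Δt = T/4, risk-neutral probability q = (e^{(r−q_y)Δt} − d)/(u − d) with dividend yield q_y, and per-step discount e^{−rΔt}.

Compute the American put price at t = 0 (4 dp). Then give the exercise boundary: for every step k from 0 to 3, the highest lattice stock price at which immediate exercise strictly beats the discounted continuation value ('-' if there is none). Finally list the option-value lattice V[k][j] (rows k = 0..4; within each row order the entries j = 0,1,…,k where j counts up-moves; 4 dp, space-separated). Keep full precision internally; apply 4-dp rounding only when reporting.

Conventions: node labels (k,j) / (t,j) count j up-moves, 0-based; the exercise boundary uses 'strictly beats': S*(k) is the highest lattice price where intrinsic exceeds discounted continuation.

params: Δt=0.31800 u=1.22439 d=0.81673 q=0.48017 e^(-rΔt)=0.97985
t_4 payoffs: 51.0606 23.7830 0.0000 0.0000 0.0000
t_3: node(3,0) S=66.9123 payoff=38.7977 vs cont=37.1978 → 38.7977 [stop]  node(3,1) S=100.3109 payoff=5.3991 vs cont=12.1140 → 12.1140 [wait]  node(3,2) S=150.3800 payoff=0.0000 vs cont=0.0000 → 0.0000 [wait]  node(3,3) S=225.4405 payoff=0.0000 vs cont=0.0000 → 0.0000 [wait]  ⇒ S*(3)=66.9123
t_2: node(2,0) S=81.9270 payoff=23.7830 vs cont=25.4614 → 25.4614 [wait]  node(2,1) S=122.8200 payoff=0.0000 vs cont=6.1703 → 6.1703 [wait]  node(2,2) S=184.1242 payoff=0.0000 vs cont=0.0000 → 0.0000 [wait]  ⇒ S*(2)=-
t_1: node(1,0) S=100.3109 payoff=5.3991 vs cont=15.8720 → 15.8720 [wait]  node(1,1) S=150.3800 payoff=0.0000 vs cont=3.1429 → 3.1429 [wait]  ⇒ S*(1)=-
t_0: node(0,0) S=122.8200 payoff=0.0000 vs cont=9.5632 → 9.5632 [wait]  ⇒ S*(0)=-

price = 9.5632
boundary = - - - 66.9123
tree:
9.5632
15.8720 3.1429
25.4614 6.1703 0.0000
38.7977 12.1140 0.0000 0.0000
51.0606 23.7830 0.0000 0.0000 0.0000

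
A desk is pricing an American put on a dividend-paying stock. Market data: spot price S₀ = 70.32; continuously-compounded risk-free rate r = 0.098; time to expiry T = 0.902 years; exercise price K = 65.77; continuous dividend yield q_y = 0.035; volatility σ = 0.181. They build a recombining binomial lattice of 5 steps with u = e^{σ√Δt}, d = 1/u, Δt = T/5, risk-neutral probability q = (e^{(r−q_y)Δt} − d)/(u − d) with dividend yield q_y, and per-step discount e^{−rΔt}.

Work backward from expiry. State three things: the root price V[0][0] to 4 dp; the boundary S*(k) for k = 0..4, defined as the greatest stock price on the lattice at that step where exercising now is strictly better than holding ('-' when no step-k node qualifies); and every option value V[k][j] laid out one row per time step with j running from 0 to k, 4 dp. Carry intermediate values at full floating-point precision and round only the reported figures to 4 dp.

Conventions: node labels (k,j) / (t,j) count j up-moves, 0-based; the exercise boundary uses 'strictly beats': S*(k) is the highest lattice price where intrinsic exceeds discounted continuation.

Δt=0.18040, u=1.07991, d=0.92600, q=0.55506, disc=e^(-rΔt)=0.98248
k=5 terminal: V=max(K-S,0) → 17.8913 9.9337 0.6534 0.0000 0.0000 0.0000
k=4: j=0 S=51.7047 intr=14.0653 cont=13.2382 V=14.0653[EX]; j=1 S=60.2982 intr=5.4718 cont=4.6988 V=5.4718[EX]; j=2 S=70.3200 intr=0.0000 cont=0.2856 V=0.2856[hold]; j=3 S=82.0075 intr=0.0000 cont=0.0000 V=0.0000[hold]; j=4 S=95.6375 intr=0.0000 cont=0.0000 V=0.0000[hold]  S*(4)=60.2982
k=3: j=0 S=55.8363 intr=9.9337 cont=9.1326 V=9.9337[EX]; j=1 S=65.1166 intr=0.6534 cont=2.5477 V=2.5477[hold]; j=2 S=75.9392 intr=0.0000 cont=0.1249 V=0.1249[hold]; j=3 S=88.5606 intr=0.0000 cont=0.0000 V=0.0000[hold]  S*(3)=55.8363
k=2: j=0 S=60.2982 intr=5.4718 cont=5.7318 V=5.7318[hold]; j=1 S=70.3200 intr=0.0000 cont=1.1818 V=1.1818[hold]; j=2 S=82.0075 intr=0.0000 cont=0.0546 V=0.0546[hold]  S*(2)=-
k=1: j=0 S=65.1166 intr=0.6534 cont=3.1501 V=3.1501[hold]; j=1 S=75.9392 intr=0.0000 cont=0.5464 V=0.5464[hold]  S*(1)=-
k=0: j=0 S=70.3200 intr=0.0000 cont=1.6750 V=1.6750[hold]  S*(0)=-

price = 1.6750
boundary = - - - 55.8363 60.2982
tree:
1.6750
3.1501 0.5464
5.7318 1.1818 0.0546
9.9337 2.5477 0.1249 0.0000
14.0653 5.4718 0.2856 0.0000 0.0000
17.8913 9.9337 0.6534 0.0000 0.0000 0.0000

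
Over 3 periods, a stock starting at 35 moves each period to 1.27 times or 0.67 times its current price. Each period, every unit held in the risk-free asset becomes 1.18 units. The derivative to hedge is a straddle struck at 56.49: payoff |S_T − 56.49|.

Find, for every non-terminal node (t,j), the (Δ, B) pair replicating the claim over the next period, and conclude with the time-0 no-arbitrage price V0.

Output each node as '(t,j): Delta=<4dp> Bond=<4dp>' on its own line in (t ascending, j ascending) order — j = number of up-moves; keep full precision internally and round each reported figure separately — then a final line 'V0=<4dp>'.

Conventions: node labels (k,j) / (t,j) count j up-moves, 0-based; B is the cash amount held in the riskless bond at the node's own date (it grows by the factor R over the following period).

Since d<R<u, set p* = (R−d)/(u−d) = 0.8500; price each node as the discounted p*-expectation of its children.
Payoffs at expiry: V(3,0)=45.9633, V(3,1)=36.5364, V(3,2)=18.6675, V(3,3)=15.2034
Node (2,0) S=15.7115: V=(p*·36.5364+(1−p*)·45.9633)/1.18=32.1614; Δ=(36.5364−45.9633)/(19.9536−10.5267)=-1.0000; B=V−Δ·S=47.8729
Node (2,1) S=29.7815: V=(p*·18.6675+(1−p*)·36.5364)/1.18=18.0914; Δ=(18.6675−36.5364)/(37.8225−19.9536)=-1.0000; B=V−Δ·S=47.8729
Node (2,2) S=56.4515: V=(p*·15.2034+(1−p*)·18.6675)/1.18=13.3246; Δ=(15.2034−18.6675)/(71.6934−37.8225)=-0.1023; B=V−Δ·S=19.0981
Node (1,0) S=23.4500: V=(p*·18.0914+(1−p*)·32.1614)/1.18=17.1202; Δ=(18.0914−32.1614)/(29.7815−15.7115)=-1.0000; B=V−Δ·S=40.5702
Node (1,1) S=44.4500: V=(p*·13.3246+(1−p*)·18.0914)/1.18=11.8980; Δ=(13.3246−18.0914)/(56.4515−29.7815)=-0.1787; B=V−Δ·S=19.8426
Node (0,0) S=35.0000: V=(p*·11.8980+(1−p*)·17.1202)/1.18=10.7469; Δ=(11.8980−17.1202)/(44.4500−23.4500)=-0.2487; B=V−Δ·S=19.4506
As a check, the time-0 holding Δ(0,0)·S0 + B(0,0) comes to 10.7469 — exactly V0.

(0,0): Delta=-0.2487 Bond=19.4506
(1,0): Delta=-1.0000 Bond=40.5702
(1,1): Delta=-0.1787 Bond=19.8426
(2,0): Delta=-1.0000 Bond=47.8729
(2,1): Delta=-1.0000 Bond=47.8729
(2,2): Delta=-0.1023 Bond=19.0981
V0=10.7469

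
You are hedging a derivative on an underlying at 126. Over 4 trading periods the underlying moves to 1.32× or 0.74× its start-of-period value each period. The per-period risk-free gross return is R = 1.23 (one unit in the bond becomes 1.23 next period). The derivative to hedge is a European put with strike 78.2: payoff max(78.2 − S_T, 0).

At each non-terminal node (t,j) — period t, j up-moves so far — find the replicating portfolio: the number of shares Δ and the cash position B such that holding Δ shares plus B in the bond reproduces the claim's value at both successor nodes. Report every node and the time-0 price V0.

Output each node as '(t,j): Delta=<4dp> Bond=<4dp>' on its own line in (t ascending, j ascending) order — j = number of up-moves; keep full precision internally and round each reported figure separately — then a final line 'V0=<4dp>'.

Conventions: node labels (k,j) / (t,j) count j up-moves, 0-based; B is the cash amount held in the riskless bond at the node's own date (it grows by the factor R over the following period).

(0,0): Delta=-0.0057 Bond=0.7832
(1,0): Delta=-0.0433 Bond=4.4760
(1,1): Delta=-0.0018 Bond=0.3181
(2,0): Delta=-0.2788 Bond=21.7502
(2,1): Delta=-0.0191 Bond=2.5217
(2,2): Delta=0.0000 Bond=0.0000
(3,0): Delta=-1.0000 Bond=63.5772
(3,1): Delta=-0.2045 Bond=19.9890
(3,2): Delta=0.0000 Bond=0.0000
(3,3): Delta=0.0000 Bond=0.0000
V0=0.0698

Under the risk-neutral measure, an up-move has probability p* = (R−d)/(u−d) = 0.8448 and values discount at R = 1.23.
Payoffs at expiry: V(4,0)=40.4169, V(4,1)=10.8031, V(4,2)=0.0000, V(4,3)=0.0000, V(4,4)=0.0000
Node (3,0) S=51.0582: V=(p*·10.8031+(1−p*)·40.4169)/1.23=12.5190; Δ=(10.8031−40.4169)/(67.3969−37.7831)=-1.0000; B=V−Δ·S=63.5772
Node (3,1) S=91.0768: V=(p*·0.0000+(1−p*)·10.8031)/1.23=1.3629; Δ=(0.0000−10.8031)/(120.2214−67.3969)=-0.2045; B=V−Δ·S=19.9890
Node (3,2) S=162.4614: V=(p*·0.0000+(1−p*)·0.0000)/1.23=0.0000; Δ=(0.0000−0.0000)/(214.4490−120.2214)=0.0000; B=V−Δ·S=0.0000
Node (3,3) S=289.7960: V=(p*·0.0000+(1−p*)·0.0000)/1.23=0.0000; Δ=(0.0000−0.0000)/(382.5307−214.4490)=0.0000; B=V−Δ·S=0.0000
Node (2,0) S=68.9976: V=(p*·1.3629+(1−p*)·12.5190)/1.23=2.5155; Δ=(1.3629−12.5190)/(91.0768−51.0582)=-0.2788; B=V−Δ·S=21.7502
Node (2,1) S=123.0768: V=(p*·0.0000+(1−p*)·1.3629)/1.23=0.1719; Δ=(0.0000−1.3629)/(162.4614−91.0768)=-0.0191; B=V−Δ·S=2.5217
Node (2,2) S=219.5424: V=(p*·0.0000+(1−p*)·0.0000)/1.23=0.0000; Δ=(0.0000−0.0000)/(289.7960−162.4614)=0.0000; B=V−Δ·S=0.0000
Node (1,0) S=93.2400: V=(p*·0.1719+(1−p*)·2.5155)/1.23=0.4354; Δ=(0.1719−2.5155)/(123.0768−68.9976)=-0.0433; B=V−Δ·S=4.4760
Node (1,1) S=166.3200: V=(p*·0.0000+(1−p*)·0.1719)/1.23=0.0217; Δ=(0.0000−0.1719)/(219.5424−123.0768)=-0.0018; B=V−Δ·S=0.3181
Node (0,0) S=126.0000: V=(p*·0.0217+(1−p*)·0.4354)/1.23=0.0698; Δ=(0.0217−0.4354)/(166.3200−93.2400)=-0.0057; B=V−Δ·S=0.7832
Sanity check at the root: Δ(0,0)·S0 + B(0,0) reproduces V0 = 0.0698.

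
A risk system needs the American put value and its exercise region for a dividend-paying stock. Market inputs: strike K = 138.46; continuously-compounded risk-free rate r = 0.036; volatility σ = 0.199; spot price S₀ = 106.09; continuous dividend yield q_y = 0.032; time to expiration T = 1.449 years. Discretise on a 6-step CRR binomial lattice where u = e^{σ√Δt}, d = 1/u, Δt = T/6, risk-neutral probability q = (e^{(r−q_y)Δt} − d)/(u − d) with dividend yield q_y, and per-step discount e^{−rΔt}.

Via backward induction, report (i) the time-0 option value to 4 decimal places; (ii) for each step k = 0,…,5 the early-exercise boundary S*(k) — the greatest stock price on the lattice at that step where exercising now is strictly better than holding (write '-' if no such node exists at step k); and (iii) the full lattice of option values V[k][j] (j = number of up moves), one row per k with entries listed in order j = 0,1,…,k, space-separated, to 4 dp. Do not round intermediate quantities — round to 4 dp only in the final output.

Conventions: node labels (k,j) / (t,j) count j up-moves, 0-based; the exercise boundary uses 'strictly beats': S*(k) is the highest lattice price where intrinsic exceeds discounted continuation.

Δt=0.24150, u=1.10274, d=0.90684, q=0.48050, disc=e^(-rΔt)=0.99134
k=6 terminal: V=max(K-S,0) → 79.4608 66.7154 51.2168 32.3700 9.4519 0.0000 0.0000
k=5: j=0 S=65.0606 intr=73.3994 cont=72.7017 V=73.3994[EX]; j=1 S=79.1153 intr=59.3447 cont=58.7552 V=59.3447[EX]; j=2 S=96.2062 intr=42.2538 cont=41.7959 V=42.2538[EX]; j=3 S=116.9892 intr=21.4708 cont=21.1728 V=21.4708[EX]; j=4 S=142.2619 intr=0.0000 cont=4.8677 V=4.8677[hold]; j=5 S=172.9940 intr=0.0000 cont=0.0000 V=0.0000[hold]  S*(5)=116.9892
k=4: j=0 S=71.7446 intr=66.7154 cont=66.0692 V=66.7154[EX]; j=1 S=87.2432 intr=51.2168 cont=50.6898 V=51.2168[EX]; j=2 S=106.0900 intr=32.3700 cont=31.9882 V=32.3700[EX]; j=3 S=129.0081 intr=9.4519 cont=13.3761 V=13.3761[hold]; j=4 S=156.8772 intr=0.0000 cont=2.5069 V=2.5069[hold]  S*(4)=106.0900
k=3: j=0 S=79.1153 intr=59.3447 cont=58.7552 V=59.3447[EX]; j=1 S=96.2062 intr=42.2538 cont=41.7959 V=42.2538[EX]; j=2 S=116.9892 intr=21.4708 cont=23.0422 V=23.0422[hold]; j=3 S=142.2619 intr=0.0000 cont=8.0828 V=8.0828[hold]  S*(3)=96.2062
k=2: j=0 S=87.2432 intr=51.2168 cont=50.6898 V=51.2168[EX]; j=1 S=106.0900 intr=32.3700 cont=32.7367 V=32.7367[hold]; j=2 S=129.0081 intr=9.4519 cont=15.7169 V=15.7169[hold]  S*(2)=87.2432
k=1: j=0 S=96.2062 intr=42.2538 cont=41.9705 V=42.2538[EX]; j=1 S=116.9892 intr=21.4708 cont=24.3460 V=24.3460[hold]  S*(1)=96.2062
k=0: j=0 S=106.0900 intr=32.3700 cont=33.3577 V=33.3577[hold]  S*(0)=-

price = 33.3577
boundary = - 96.2062 87.2432 96.2062 106.0900 116.9892
tree:
33.3577
42.2538 24.3460
51.2168 32.7367 15.7169
59.3447 42.2538 23.0422 8.0828
66.7154 51.2168 32.3700 13.3761 2.5069
73.3994 59.3447 42.2538 21.4708 4.8677 0.0000
79.4608 66.7154 51.2168 32.3700 9.4519 0.0000 0.0000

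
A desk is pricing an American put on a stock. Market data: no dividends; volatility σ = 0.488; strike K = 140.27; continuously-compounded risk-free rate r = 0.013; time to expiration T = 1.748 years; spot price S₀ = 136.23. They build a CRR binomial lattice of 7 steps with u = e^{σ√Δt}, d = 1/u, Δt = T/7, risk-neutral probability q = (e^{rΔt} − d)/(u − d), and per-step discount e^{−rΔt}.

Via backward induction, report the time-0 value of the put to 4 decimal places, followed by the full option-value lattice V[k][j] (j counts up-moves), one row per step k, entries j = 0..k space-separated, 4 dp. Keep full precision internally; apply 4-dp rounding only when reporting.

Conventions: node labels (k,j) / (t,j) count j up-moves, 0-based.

Δt=0.24971, u=1.27617, d=0.78360, q=0.44594, disc=e^(-rΔt)=0.99676
k=7 terminal: V=max(K-S,0) → 115.5572 100.0227 74.7233 33.5206 0.0000 0.0000 0.0000 0.0000
k=6: j=0 S=31.5376 intr=108.7324 cont=108.2778 V=108.7324[EX]; j=1 S=51.3622 intr=88.9078 cont=88.4532 V=88.9078[EX]; j=2 S=83.6485 intr=56.6215 cont=56.1669 V=56.6215[EX]; j=3 S=136.2300 intr=4.0400 cont=18.5123 V=18.5123[hold]; j=4 S=221.8642 intr=0.0000 cont=0.0000 V=0.0000[hold]; j=5 S=361.3282 intr=0.0000 cont=0.0000 V=0.0000[hold]; j=6 S=588.4593 intr=0.0000 cont=0.0000 V=0.0000[hold]
k=5: j=0 S=40.2473 intr=100.0227 cont=99.5681 V=100.0227[EX]; j=1 S=65.5467 intr=74.7233 cont=74.2687 V=74.7233[EX]; j=2 S=106.7494 intr=33.5206 cont=39.4988 V=39.4988[hold]; j=3 S=173.8521 intr=0.0000 cont=10.2238 V=10.2238[hold]; j=4 S=283.1357 intr=0.0000 cont=0.0000 V=0.0000[hold]; j=5 S=461.1149 intr=0.0000 cont=0.0000 V=0.0000[hold]
k=4: j=0 S=51.3622 intr=88.9078 cont=88.4532 V=88.9078[EX]; j=1 S=83.6485 intr=56.6215 cont=58.8241 V=58.8241[hold]; j=2 S=136.2300 intr=4.0400 cont=26.3583 V=26.3583[hold]; j=3 S=221.8642 intr=0.0000 cont=5.6463 V=5.6463[hold]; j=4 S=361.3282 intr=0.0000 cont=0.0000 V=0.0000[hold]
k=3: j=0 S=65.5467 intr=74.7233 cont=75.2477 V=75.2477[hold]; j=1 S=106.7494 intr=33.5206 cont=44.2027 V=44.2027[hold]; j=2 S=173.8521 intr=0.0000 cont=17.0666 V=17.0666[hold]; j=3 S=283.1357 intr=0.0000 cont=3.1182 V=3.1182[hold]
k=2: j=0 S=83.6485 intr=56.6215 cont=61.2046 V=61.2046[hold]; j=1 S=136.2300 intr=4.0400 cont=31.9977 V=31.9977[hold]; j=2 S=221.8642 intr=0.0000 cont=10.8113 V=10.8113[hold]
k=1: j=0 S=106.7494 intr=33.5206 cont=48.0240 V=48.0240[hold]; j=1 S=173.8521 intr=0.0000 cont=22.4768 V=22.4768[hold]
k=0: j=0 S=136.2300 intr=4.0400 cont=36.5129 V=36.5129[hold]

price = 36.5129
tree:
36.5129
48.0240 22.4768
61.2046 31.9977 10.8113
75.2477 44.2027 17.0666 3.1182
88.9078 58.8241 26.3583 5.6463 0.0000
100.0227 74.7233 39.4988 10.2238 0.0000 0.0000
108.7324 88.9078 56.6215 18.5123 0.0000 0.0000 0.0000
115.5572 100.0227 74.7233 33.5206 0.0000 0.0000 0.0000 0.0000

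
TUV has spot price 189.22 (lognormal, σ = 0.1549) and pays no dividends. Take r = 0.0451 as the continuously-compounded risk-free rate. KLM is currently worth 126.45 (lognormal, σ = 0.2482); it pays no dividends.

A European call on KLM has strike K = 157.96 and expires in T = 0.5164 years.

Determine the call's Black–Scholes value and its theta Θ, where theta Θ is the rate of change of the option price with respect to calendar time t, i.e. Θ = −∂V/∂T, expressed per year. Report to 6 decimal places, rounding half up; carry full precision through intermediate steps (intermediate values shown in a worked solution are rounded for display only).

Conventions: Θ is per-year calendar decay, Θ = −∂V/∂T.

σ√T = 0.2482·√0.5164 = 0.178359
d₁ = (ln(S/K) + (r+σ²/2)T) / (σ√T) = (ln(126.45/157.96) + (0.0451+0.2482²/2)·0.5164) / 0.178359 = (-0.222495 + 0.039196) / 0.178359 = -1.027699
d₂ = d₁ − σ√T = -1.027699 − 0.178359 = -1.206058
e^{−rT} = 0.976979
N(d₁) = 0.152046,  N(d₂) = 0.113898
Call price V = S·N(d₁) − K·e^{−rT}·N(d₂) = 19.226188 − 17.577100 = 1.649089
φ(d₁) = (1/√(2π))·e^{−d₁²/2} = 0.235270
Θ = −S·φ(d₁)·σ/(2√T) − r·K·e^{−rT}·N(d₂) = −5.137647 − 0.792727 = -5.930375

price = 1.649089
Θ = -5.930375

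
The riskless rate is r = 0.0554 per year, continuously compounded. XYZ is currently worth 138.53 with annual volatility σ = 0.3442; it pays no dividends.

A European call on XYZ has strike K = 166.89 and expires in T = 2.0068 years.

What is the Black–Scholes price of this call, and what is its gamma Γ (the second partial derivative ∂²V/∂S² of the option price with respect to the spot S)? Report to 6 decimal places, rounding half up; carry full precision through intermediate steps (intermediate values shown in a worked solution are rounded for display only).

price = 22.644240
Γ = 0.005882

σ√T = 0.3442·√2.0068 = 0.487599
d₁ = (ln(S/K) + (r+σ²/2)T) / (σ√T) = (ln(138.53/166.89) + (0.0554+0.3442²/2)·2.0068) / 0.487599 = (-0.186248 + 0.230053) / 0.487599 = 0.089838
d₂ = d₁ − σ√T = 0.089838 − 0.487599 = -0.397761
e^{−rT} = 0.894781
N(d₁) = 0.535792,  N(d₂) = 0.345403
Call price V = S·N(d₁) − K·e^{−rT}·N(d₂) = 74.223296 − 51.579055 = 22.644240
φ(d₁) = (1/√(2π))·e^{−d₁²/2} = 0.397336
Γ = φ(d₁) / (S·σ·√T) = 0.005882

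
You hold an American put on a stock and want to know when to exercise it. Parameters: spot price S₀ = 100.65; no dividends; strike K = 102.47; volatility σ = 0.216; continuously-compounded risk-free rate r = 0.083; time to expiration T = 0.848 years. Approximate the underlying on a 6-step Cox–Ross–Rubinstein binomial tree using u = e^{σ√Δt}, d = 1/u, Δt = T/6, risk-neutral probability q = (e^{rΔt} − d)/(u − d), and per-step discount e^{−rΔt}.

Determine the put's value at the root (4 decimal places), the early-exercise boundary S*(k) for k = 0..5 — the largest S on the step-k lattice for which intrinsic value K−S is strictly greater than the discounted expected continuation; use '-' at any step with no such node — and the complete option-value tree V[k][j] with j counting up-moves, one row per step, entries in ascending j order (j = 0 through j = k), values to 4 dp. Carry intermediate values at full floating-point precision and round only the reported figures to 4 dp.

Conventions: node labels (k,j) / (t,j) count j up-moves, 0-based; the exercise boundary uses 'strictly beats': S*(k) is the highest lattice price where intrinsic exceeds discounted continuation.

price = 6.3887
boundary = - - 85.5620 78.8887 85.5620 92.7999
tree:
6.3887
10.5909 3.1188
16.9080 5.6961 1.0960
23.5813 10.0573 2.2824 0.1577
29.7342 16.9080 4.7185 0.3564 0.0000
35.4071 23.5813 9.6701 0.8053 0.0000 0.0000
40.6377 29.7342 16.9080 1.8200 0.0000 0.0000 0.0000

Δt=0.14133, u=1.08459, d=0.92201, q=0.55229, disc=e^(-rΔt)=0.98834
k=6 terminal: V=max(K-S,0) → 40.6377 29.7342 16.9080 1.8200 0.0000 0.0000 0.0000
k=5: j=0 S=67.0629 intr=35.4071 cont=34.2121 V=35.4071[EX]; j=1 S=78.8887 intr=23.5813 cont=22.3863 V=23.5813[EX]; j=2 S=92.7999 intr=9.6701 cont=8.4751 V=9.6701[EX]; j=3 S=109.1642 intr=0.0000 cont=0.8053 V=0.8053[hold]; j=4 S=128.4141 intr=0.0000 cont=0.0000 V=0.0000[hold]; j=5 S=151.0586 intr=0.0000 cont=0.0000 V=0.0000[hold]  S*(5)=92.7999
k=4: j=0 S=72.7358 intr=29.7342 cont=28.5391 V=29.7342[EX]; j=1 S=85.5620 intr=16.9080 cont=15.7129 V=16.9080[EX]; j=2 S=100.6500 intr=1.8200 cont=4.7185 V=4.7185[hold]; j=3 S=118.3986 intr=0.0000 cont=0.3564 V=0.3564[hold]; j=4 S=139.2769 intr=0.0000 cont=0.0000 V=0.0000[hold]  S*(4)=85.5620
k=3: j=0 S=78.8887 intr=23.5813 cont=22.3863 V=23.5813[EX]; j=1 S=92.7999 intr=9.6701 cont=10.0573 V=10.0573[hold]; j=2 S=109.1642 intr=0.0000 cont=2.2824 V=2.2824[hold]; j=3 S=128.4141 intr=0.0000 cont=0.1577 V=0.1577[hold]  S*(3)=78.8887
k=2: j=0 S=85.5620 intr=16.9080 cont=15.9243 V=16.9080[EX]; j=1 S=100.6500 intr=1.8200 cont=5.6961 V=5.6961[hold]; j=2 S=118.3986 intr=0.0000 cont=1.0960 V=1.0960[hold]  S*(2)=85.5620
k=1: j=0 S=92.7999 intr=9.6701 cont=10.5909 V=10.5909[hold]; j=1 S=109.1642 intr=0.0000 cont=3.1188 V=3.1188[hold]  S*(1)=-
k=0: j=0 S=100.6500 intr=1.8200 cont=6.3887 V=6.3887[hold]  S*(0)=-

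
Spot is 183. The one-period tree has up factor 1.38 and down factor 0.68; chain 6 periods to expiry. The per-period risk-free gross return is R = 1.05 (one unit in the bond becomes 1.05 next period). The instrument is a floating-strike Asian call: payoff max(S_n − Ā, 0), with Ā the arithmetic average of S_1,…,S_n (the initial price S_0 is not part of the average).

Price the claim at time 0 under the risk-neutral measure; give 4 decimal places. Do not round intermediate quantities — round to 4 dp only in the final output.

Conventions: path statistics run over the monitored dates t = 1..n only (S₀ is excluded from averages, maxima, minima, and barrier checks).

price = 40.6787

Under the martingale measure an up-move has probability p* = 0.5286; value the claim as the probability-weighted average of per-path payoffs, discounted 6 periods at R = 1.05.
Enumerate all 2^6 = 64 price paths (U = up ×1.38, D = down ×0.68); each path with k up-moves has probability p*^k·(1−p*)^(6−k).
DDDDDD: Ā=58.4047, payoff=0.0000, prob=0.010977
UDDDDD: Ā=118.5271, payoff=0.0000, prob=0.012308
DUDDDD: Ā=97.1771, payoff=0.0000, prob=0.012308
UUDDDD: Ā=197.2123, payoff=0.0000, prob=0.013800
DDUDDD: Ā=82.6591, payoff=0.0000, prob=0.012308
UDUDDD: Ā=167.7493, payoff=0.0000, prob=0.013800
DUUDDD: Ā=146.3993, payoff=0.0000, prob=0.013800
UUUDDD: Ā=297.1045, payoff=0.0000, prob=0.015472
DDDUDD: Ā=72.7868, payoff=0.0000, prob=0.012308
UDDUDD: Ā=147.7145, payoff=0.0000, prob=0.013800
DUDUDD: Ā=126.3645, payoff=0.0000, prob=0.013800
UUDUDD: Ā=256.4456, payoff=0.0000, prob=0.015472
DDUUDD: Ā=111.8465, payoff=0.0000, prob=0.013800
UDUUDD: Ā=226.9826, payoff=0.0000, prob=0.015472
DUUUDD: Ā=205.6326, payoff=0.0000, prob=0.015472
UUUUDD: Ā=417.3132, payoff=0.0000, prob=0.017348
DDDDUD: Ā=66.0737, payoff=0.0000, prob=0.012308
UDDDUD: Ā=134.0908, payoff=0.0000, prob=0.013800
DUDDUD: Ā=112.7408, payoff=0.0000, prob=0.013800
UUDDUD: Ā=228.7975, payoff=0.0000, prob=0.015472
DDUDUD: Ā=98.2228, payoff=0.0000, prob=0.013800
UDUDUD: Ā=199.3345, payoff=0.0000, prob=0.015472
DUUDUD: Ā=177.9845, payoff=0.0000, prob=0.015472
UUUDUD: Ā=361.2038, payoff=0.0000, prob=0.017348
DDDUUD: Ā=88.3506, payoff=0.0000, prob=0.013800
UDDUUD: Ā=179.2996, payoff=0.0000, prob=0.015472
DUDUUD: Ā=157.9496, payoff=0.0000, prob=0.015472
UUDUUD: Ā=320.5449, payoff=0.0000, prob=0.017348
DDUUUD: Ā=143.4316, payoff=7.7904, prob=0.015472
UDUUUD: Ā=291.0819, payoff=15.8099, prob=0.017348
DUUUUD: Ā=269.7319, payoff=37.1599, prob=0.017348
UUUUUD: Ā=547.3970, payoff=75.4128, prob=0.019451
DDDDDU: Ā=61.5088, payoff=0.0000, prob=0.012308
UDDDDU: Ā=124.8267, payoff=0.0000, prob=0.013800
DUDDDU: Ā=103.4767, payoff=0.0000, prob=0.013800
UUDDDU: Ā=209.9968, payoff=0.0000, prob=0.015472
DDUDDU: Ā=88.9587, payoff=0.0000, prob=0.013800
UDUDDU: Ā=180.5338, payoff=0.0000, prob=0.015472
DUUDDU: Ā=159.1838, payoff=0.0000, prob=0.015472
UUUDDU: Ā=323.0495, payoff=0.0000, prob=0.017348
DDDUDU: Ā=79.0864, payoff=0.0000, prob=0.013800
UDDUDU: Ā=160.4990, payoff=0.0000, prob=0.015472
DUDUDU: Ā=139.1490, payoff=12.0731, prob=0.015472
UUDUDU: Ā=282.3905, payoff=24.5013, prob=0.017348
DDUUDU: Ā=124.6310, payoff=26.5911, prob=0.015472
UDUUDU: Ā=252.9275, payoff=53.9643, prob=0.017348
DUUUDU: Ā=231.5775, payoff=75.3143, prob=0.017348
UUUUDU: Ā=469.9662, payoff=152.8436, prob=0.019451
DDDDUU: Ā=72.3733, payoff=2.1419, prob=0.013800
UDDDUU: Ā=146.8753, payoff=4.3468, prob=0.015472
DUDDUU: Ā=125.5253, payoff=25.6968, prob=0.015472
UUDDUU: Ā=254.7424, payoff=52.1493, prob=0.017348
DDUDUU: Ā=111.0073, payoff=40.2148, prob=0.015472
UDUDUU: Ā=225.2794, payoff=81.6123, prob=0.017348
DUUDUU: Ā=203.9294, payoff=102.9623, prob=0.017348
UUUDUU: Ā=413.8568, payoff=208.9530, prob=0.019451
DDDUUU: Ā=101.1350, payoff=50.0870, prob=0.015472
UDDUUU: Ā=205.2446, payoff=101.6472, prob=0.017348
DUDUUU: Ā=183.8946, payoff=122.9972, prob=0.017348
UUDUUU: Ā=373.1979, payoff=249.6119, prob=0.019451
DDUUUU: Ā=169.3766, payoff=137.5152, prob=0.017348
UDUUUU: Ā=343.7349, payoff=279.0749, prob=0.019451
DUUUUU: Ā=322.3849, payoff=300.4249, prob=0.019451
UUUUUU: Ā=654.2517, payoff=609.6859, prob=0.021808
Price = Σ prob·payoff / R^6 = 54.513391 / 1.340096 = 40.6787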